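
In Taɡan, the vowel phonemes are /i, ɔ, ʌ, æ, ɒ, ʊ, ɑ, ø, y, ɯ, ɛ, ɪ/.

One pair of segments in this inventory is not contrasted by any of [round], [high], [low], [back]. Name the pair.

ɪ, i

Both /ɪ/ and /i/ are [-round], [+high], [-low], [-back]. Since the list omits [tense] — which does distinguish the high front unrounded lax vowel from the high front unrounded tense vowel — this pair collapses; all other pairs remain distinct.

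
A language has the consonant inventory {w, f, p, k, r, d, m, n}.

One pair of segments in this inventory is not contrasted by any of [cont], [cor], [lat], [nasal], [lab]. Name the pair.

On the given features, /w/ and /f/ have an identical profile: [+continuant], [-coronal], [-lateral], [-nasal], [+labial]. No other two segments in the inventory coincide on all 5 features. (They do differ in [sonorant], [voice], [round] and [dorsal], which are not among the given features.)

w, f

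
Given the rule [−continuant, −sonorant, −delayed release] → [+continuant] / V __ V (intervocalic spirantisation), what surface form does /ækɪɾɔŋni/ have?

[æxɪɾɔŋni]

Only /k/ occurs between two vowels (/æ/ __ /ɪ/) and matches the structural description. It is a voiceless velar stop, so [−continuant, −sonorant, −delayed release] holds; changing it to [+continuant] with all other features held fixed yields /x/ (voiceless velar fricative). No other segment meets both the structural description and the environment, so the output is [æxɪɾɔŋni].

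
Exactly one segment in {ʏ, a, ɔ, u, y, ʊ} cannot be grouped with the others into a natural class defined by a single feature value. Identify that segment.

a

/ɔ, y, u, ʊ, ʏ/ are all [+round], but /a/ (low unrounded vowel) is [-round]. No other single segment can be removed to leave a set sharing one feature value that the removed segment lacks, so /a/ is the odd one out.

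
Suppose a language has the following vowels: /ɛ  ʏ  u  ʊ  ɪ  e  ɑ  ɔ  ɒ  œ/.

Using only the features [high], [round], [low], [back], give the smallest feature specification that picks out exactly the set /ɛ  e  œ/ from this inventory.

Every target segment is [−high], [−back]; each remaining inventory member fails at least one of these. Each conjunct is needed — [−back] alone would also admit /ʏ, ɪ/; [−high] alone would also admit /ɑ, ɔ, ɒ/ — and no other single listed feature has exactly this extension, so two is the minimum.

[−high, −back]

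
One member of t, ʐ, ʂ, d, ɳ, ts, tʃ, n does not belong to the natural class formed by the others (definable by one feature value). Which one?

[distributed] groups all but one: /ʂ, ʐ, d, n, t, ts, ɳ/ share [−distributed] while /tʃ/ (voiceless postalveolar affricate) alone is [+distributed]. Removing any other segment would not leave a single-feature class that excludes it.

tʃ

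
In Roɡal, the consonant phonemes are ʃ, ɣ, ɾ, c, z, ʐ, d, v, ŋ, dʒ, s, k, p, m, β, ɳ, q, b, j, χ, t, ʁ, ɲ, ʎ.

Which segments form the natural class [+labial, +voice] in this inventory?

Checking each segment against [+labial], [+voice]: /v/ (voiced labiodental fricative), /m/ (bilabial nasal), /β/ (voiced bilabial fricative), /b/ (voiced bilabial stop) satisfy every feature; every other segment in the inventory fails at least one.

v, m, β, b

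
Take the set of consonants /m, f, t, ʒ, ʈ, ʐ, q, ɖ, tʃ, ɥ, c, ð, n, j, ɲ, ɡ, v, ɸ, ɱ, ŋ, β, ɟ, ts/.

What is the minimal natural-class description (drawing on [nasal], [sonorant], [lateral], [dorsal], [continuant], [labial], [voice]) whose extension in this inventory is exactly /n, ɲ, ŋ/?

Every target segment is [+nasal], [−labial]; each remaining inventory member fails at least one of these. Each conjunct is needed — [−labial] alone would also admit /t, ʒ, ʈ, ʐ, …/; [+nasal] alone would also admit /m, ɱ/ — and no other single listed feature has exactly this extension, so two is the minimum.

[+nasal, −labial]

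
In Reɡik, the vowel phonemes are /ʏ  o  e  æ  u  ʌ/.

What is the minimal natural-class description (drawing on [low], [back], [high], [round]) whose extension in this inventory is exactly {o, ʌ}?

[−high, +back]

/o, ʌ/ are all [−high], [+back], and no other segment in the inventory matches both values. Dropping any one of them over-generates: [+back] alone would also admit /u/; [−high] alone would also admit /e, æ/. No other single listed feature picks out exactly this set either, so fewer than two features will not do.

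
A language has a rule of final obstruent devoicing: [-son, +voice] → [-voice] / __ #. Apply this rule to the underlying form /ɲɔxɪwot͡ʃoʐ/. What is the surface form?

[ɲɔxɪwot͡ʃoʂ]

The only segment in the rule's environment that also matches [-son, +voice] is /ʐ/. Applying [-voice] turns the voiced retroflex fricative into /ʂ/ (voiceless retroflex fricative), giving [ɲɔxɪwot͡ʃoʂ].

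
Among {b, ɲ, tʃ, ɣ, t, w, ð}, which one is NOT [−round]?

/w/ is the labial-velar glide, which is [+round]; the rest — /t, ð, tʃ, b, ɣ, ɲ/ — are [−round].

w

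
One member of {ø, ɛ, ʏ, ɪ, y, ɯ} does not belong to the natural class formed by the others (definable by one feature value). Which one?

ɯ

/ɛ, ʏ, y, ø, ɪ/ are all [-back], but /ɯ/ (high back unrounded vowel) is [+back]. No other single segment can be removed to leave a set sharing one feature value that the removed segment lacks, so /ɯ/ is the odd one out.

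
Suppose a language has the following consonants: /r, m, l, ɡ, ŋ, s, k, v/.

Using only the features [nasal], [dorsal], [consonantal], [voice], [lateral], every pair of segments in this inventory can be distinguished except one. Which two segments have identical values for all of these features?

On the given features, /r/ and /v/ have an identical profile: [−nasal], [−dorsal], [+consonantal], [+voice], [−lateral]. No other two segments in the inventory coincide on all 5 features. (They do differ in [sonorant], [labial] and [coronal], which are not among the given features.)

r, v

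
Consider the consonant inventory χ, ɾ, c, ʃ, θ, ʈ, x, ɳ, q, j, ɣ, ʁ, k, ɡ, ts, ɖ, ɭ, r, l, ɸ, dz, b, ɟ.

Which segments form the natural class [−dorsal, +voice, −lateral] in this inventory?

ɾ, ɳ, ɖ, r, dz, b

The [−dorsal] segments are /ɾ, ʃ, θ, ʈ, ɳ, ts, ɖ, ɭ, r, l, ɸ, dz, b/.
Intersecting with [+voice] gives /ɾ, ɳ, ɖ, ɭ, r, l, dz, b/.
Intersecting with [−lateral] leaves /ɾ, ɳ, ɖ, r, dz, b/.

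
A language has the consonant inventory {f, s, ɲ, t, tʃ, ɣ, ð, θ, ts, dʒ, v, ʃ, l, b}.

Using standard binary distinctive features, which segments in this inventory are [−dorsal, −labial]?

s, t, tʃ, ð, θ, ts, dʒ, ʃ, l

Among the inventory, the [−dorsal] segments are /f, s, t, tʃ, ð, θ, ts, dʒ, v, ʃ, l, b/.
Then [−labial] leaves /s, t, tʃ, ð, θ, ts, dʒ, ʃ, l/.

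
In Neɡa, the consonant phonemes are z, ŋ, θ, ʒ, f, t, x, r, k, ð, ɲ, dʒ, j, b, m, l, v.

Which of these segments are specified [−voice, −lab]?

θ, t, x, k

First, the [−voice] segments are /θ, f, t, x, k/.
Of those, [−labial] leaves /θ, t, x, k/.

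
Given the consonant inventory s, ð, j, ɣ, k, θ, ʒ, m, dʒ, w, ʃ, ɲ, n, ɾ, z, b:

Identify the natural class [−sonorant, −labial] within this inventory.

Checking each segment against [−sonorant], [−labial]: /s/ (voiceless alveolar fricative), /ð/ (voiced dental fricative), /ɣ/ (voiced velar fricative), /k/ (voiceless velar stop), /θ/ (voiceless dental fricative), /ʒ/ (voiced postalveolar fricative), among others, satisfy every feature; every other segment in the inventory fails at least one.

s, ð, ɣ, k, θ, ʒ, dʒ, ʃ, z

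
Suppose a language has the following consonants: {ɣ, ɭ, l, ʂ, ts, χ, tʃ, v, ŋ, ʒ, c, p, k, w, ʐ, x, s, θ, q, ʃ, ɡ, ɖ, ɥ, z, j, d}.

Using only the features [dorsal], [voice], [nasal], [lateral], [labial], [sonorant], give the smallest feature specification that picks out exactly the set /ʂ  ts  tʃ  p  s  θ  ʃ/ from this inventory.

/ʂ, ts, tʃ, p, s, θ, ʃ/ are all [−voice], [−dorsal], and no other segment in the inventory matches both values. Dropping any one of them over-generates: [−dorsal] alone would also admit /ɭ, l, v, ʒ, …/; [−voice] alone would also admit /χ, c, k, x, …/. No other single listed feature picks out exactly this set either, so fewer than two features will not do.

[−voice, −dorsal]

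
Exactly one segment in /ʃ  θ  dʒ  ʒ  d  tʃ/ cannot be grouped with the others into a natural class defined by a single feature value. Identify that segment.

d

/tʃ, dʒ, ʒ, ʃ, θ/ are all [+distributed], but /d/ (voiced alveolar stop) is [-distributed]. No other single segment can be removed to leave a set sharing one feature value that the removed segment lacks, so /d/ is the odd one out.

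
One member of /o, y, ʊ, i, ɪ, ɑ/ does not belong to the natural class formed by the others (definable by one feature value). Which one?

ɑ

/ʊ, ɪ, y, o, i/ are all [−low], but /ɑ/ (low back unrounded vowel) is [+low]. No other single segment can be removed to leave a set sharing one feature value that the removed segment lacks, so /ɑ/ is the odd one out.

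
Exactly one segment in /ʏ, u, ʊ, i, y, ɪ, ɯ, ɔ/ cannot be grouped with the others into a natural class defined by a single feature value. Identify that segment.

/ɪ, ʊ, u, i, ʏ, y, ɯ/ are all [+high], but /ɔ/ (mid back rounded lax vowel) is [-high]. No other single segment can be removed to leave a set sharing one feature value that the removed segment lacks, so /ɔ/ is the odd one out.

ɔ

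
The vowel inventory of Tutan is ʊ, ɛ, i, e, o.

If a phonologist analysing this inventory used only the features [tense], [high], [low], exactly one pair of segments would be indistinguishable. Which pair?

On the given features, /o/ and /e/ have an identical profile: [+tense], [−high], [−low]. No other two segments in the inventory coincide on all 3 features. (They do differ in [labial], [round] and [back], which are not among the given features.)

o, e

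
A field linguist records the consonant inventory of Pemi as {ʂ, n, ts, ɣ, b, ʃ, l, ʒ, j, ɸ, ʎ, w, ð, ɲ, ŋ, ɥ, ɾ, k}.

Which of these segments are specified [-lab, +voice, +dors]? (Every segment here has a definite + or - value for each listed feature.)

Among the inventory, the [-labial] segments are /ʂ, n, ts, ɣ, ʃ, l, ʒ, j, ʎ, ð, ɲ, ŋ, ɾ, k/.
Among these, [+voice] gives /n, ɣ, l, ʒ, j, ʎ, ð, ɲ, ŋ, ɾ/.
Intersecting with [+dorsal] leaves /ɣ, j, ʎ, ɲ, ŋ/.

ɣ, j, ʎ, ɲ, ŋ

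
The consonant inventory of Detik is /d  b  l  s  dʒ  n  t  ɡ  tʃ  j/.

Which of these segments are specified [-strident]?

d, b, l, n, t, ɡ, j

The [-strident] segments here are /d, b, l, n, t, ɡ, j/; the remaining /s, dʒ, tʃ/ are [+strident].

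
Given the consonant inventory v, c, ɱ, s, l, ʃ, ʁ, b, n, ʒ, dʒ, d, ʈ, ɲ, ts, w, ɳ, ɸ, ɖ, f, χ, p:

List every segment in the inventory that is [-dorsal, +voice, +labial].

v, ɱ, b

The [-dorsal] segments are /v, ɱ, s, l, ʃ, b, n, ʒ, dʒ, d, ʈ, ts, ɳ, ɸ, ɖ, f, p/.
Then [+voice] gives /v, ɱ, l, b, n, ʒ, dʒ, d, ɳ, ɖ/.
Among these, [+labial] leaves /v, ɱ, b/.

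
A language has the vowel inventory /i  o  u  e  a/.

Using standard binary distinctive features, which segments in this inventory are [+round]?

o, u

The feature [round] marks segments produced with lip rounding. In this inventory /o, u/ have that property, so they are [+round]; /i, e, a/ are [-round].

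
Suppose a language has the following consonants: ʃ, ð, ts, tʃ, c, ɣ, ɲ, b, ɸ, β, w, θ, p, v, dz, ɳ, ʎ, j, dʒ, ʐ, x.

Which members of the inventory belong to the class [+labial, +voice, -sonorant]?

First, the [+labial] segments are /b, ɸ, β, w, p, v/.
Within that set, [+voice] gives /b, β, w, v/.
Among these, [-sonorant] leaves /b, β, v/.

b, β, v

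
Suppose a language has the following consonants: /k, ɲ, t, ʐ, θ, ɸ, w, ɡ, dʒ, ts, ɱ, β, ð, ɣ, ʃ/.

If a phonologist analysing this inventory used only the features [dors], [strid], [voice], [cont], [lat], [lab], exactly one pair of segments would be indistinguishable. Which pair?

On the given features, /ɲ/ and /ɡ/ have an identical profile: [+dorsal], [−strident], [+voice], [−continuant], [−lateral], [−labial]. No other two segments in the inventory coincide on all 6 features. (They do differ in [sonorant], [nasal] and [back], which are not among the given features.)

ɲ, ɡ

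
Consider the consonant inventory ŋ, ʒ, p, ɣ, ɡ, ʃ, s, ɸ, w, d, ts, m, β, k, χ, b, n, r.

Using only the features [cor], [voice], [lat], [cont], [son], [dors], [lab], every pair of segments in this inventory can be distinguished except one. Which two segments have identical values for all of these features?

s, ʃ

/s/ (voiceless alveolar fricative) and /ʃ/ (voiceless postalveolar fricative) are both [+coronal], [−voice], [−lateral], [+continuant], [−sonorant], [−dorsal], [−labial], so none of the listed features separates them. (They do differ in [anterior] and [distributed], which are not among the given features.) Every other pair in the inventory differs on at least one listed feature.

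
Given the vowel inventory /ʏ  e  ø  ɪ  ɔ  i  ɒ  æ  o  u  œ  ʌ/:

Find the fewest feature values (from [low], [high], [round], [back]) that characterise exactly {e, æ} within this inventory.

Every target segment is [−high], [−back], [−round]; each remaining inventory member fails at least one of these. Each conjunct is needed — [−back, −round] alone would also admit /ɪ, i/; [−high, −round] alone would also admit /ʌ/; [−high, −back] alone would also admit /ø, œ/ — and no other combination of two listed features has exactly this extension, so three is the minimum.

[−high, −back, −round]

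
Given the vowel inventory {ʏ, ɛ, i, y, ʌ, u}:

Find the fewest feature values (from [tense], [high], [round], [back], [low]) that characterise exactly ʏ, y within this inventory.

/ʏ, y/ are all [−back], [+round], and no other segment in the inventory matches both values. Dropping any one of them over-generates: [+round] alone would also admit /u/; [−back] alone would also admit /ɛ, i/. No other single listed feature picks out exactly this set either, so fewer than two features will not do.

[−back, +round]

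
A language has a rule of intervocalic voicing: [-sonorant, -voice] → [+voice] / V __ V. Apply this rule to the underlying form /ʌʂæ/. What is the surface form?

[ʌʐæ]

Only /ʂ/ occurs between two vowels (/ʌ/ __ /æ/) and matches the structural description. It is a voiceless retroflex fricative, so [-sonorant, -voice] holds; changing it to [+voice] with all other features held fixed yields /ʐ/ (voiced retroflex fricative). No other segment meets both the structural description and the environment, so the output is [ʌʐæ].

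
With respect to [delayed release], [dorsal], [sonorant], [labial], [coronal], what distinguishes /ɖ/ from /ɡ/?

/ɖ/ (voiced retroflex stop) and /ɡ/ (voiced velar stop) agree on [-delayed release], [-sonorant], [-labial]. They differ on [coronal] (/ɖ/ [+], /ɡ/ [-]), [dorsal] (/ɖ/ [-], /ɡ/ [+]).

[coronal], [dorsal]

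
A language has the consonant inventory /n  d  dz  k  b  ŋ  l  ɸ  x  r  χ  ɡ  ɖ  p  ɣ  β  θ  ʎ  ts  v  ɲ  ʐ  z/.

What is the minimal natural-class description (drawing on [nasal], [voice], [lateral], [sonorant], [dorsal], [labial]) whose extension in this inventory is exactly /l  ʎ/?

Every target segment is [+lateral] and no other inventory member is, so one feature is enough.

[+lateral]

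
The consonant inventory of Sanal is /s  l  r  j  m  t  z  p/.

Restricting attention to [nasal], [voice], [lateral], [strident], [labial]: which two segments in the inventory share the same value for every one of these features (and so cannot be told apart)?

On the given features, /r/ and /j/ have an identical profile: [−nasal], [+voice], [−lateral], [−strident], [−labial]. No other two segments in the inventory coincide on all 5 features. (They do differ in [dorsal], which is not among the given features.)

r, j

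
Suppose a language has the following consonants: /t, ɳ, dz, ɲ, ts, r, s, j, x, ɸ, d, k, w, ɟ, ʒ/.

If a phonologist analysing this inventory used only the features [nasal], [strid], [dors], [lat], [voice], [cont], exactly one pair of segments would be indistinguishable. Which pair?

On the given features, /j/ and /w/ have an identical profile: [-nasal], [-strident], [+dorsal], [-lateral], [+voice], [+continuant]. No other two segments in the inventory coincide on all 6 features. (They do differ in [labial], [round] and [back], which are not among the given features.)

j, w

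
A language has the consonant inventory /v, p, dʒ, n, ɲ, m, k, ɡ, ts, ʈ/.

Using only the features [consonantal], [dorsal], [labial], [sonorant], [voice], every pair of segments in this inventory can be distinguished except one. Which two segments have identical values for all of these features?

/ʈ/ (voiceless retroflex stop) and /ts/ (voiceless alveolar affricate) are both [+consonantal], [−dorsal], [−labial], [−sonorant], [−voice], so none of the listed features separates them. (They do differ in [strident], [delayed release] and [anterior], which are not among the given features.) Every other pair in the inventory differs on at least one listed feature.

ʈ, ts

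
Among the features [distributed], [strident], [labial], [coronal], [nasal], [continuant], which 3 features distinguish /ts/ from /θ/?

[continuant], [strident], [distributed]

The two segments share [−labial], [+coronal], [−nasal]. The only features from the list on which they differ: /ts/ is [−continuant] while /θ/ is [+continuant]; /ts/ is [+strident] while /θ/ is [−strident]; /ts/ is [−distributed] while /θ/ is [+distributed].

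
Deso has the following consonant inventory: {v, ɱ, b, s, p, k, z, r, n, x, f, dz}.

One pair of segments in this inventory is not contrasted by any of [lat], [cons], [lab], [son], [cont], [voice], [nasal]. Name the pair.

Both /x/ and /s/ are [−lateral], [+consonantal], [−labial], [−sonorant], [+continuant], [−voice], [−nasal]. Since the list omits [strident], [coronal] and [dorsal] — which do distinguish the voiceless velar fricative from the voiceless alveolar fricative — this pair collapses; all other pairs remain distinct.

x, s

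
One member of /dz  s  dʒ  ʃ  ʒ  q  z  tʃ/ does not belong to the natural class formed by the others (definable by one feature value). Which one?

/dz, dʒ, ʒ, ʃ, z, tʃ, s/ are all [+strident], but /q/ (voiceless uvular stop) is [-strident]. No other single segment can be removed to leave a set sharing one feature value that the removed segment lacks, so /q/ is the odd one out.

q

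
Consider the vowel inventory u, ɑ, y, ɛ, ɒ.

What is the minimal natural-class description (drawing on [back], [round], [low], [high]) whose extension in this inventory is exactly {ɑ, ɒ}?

[+low]

Every target segment is [+low] and no other inventory member is, so one feature is enough.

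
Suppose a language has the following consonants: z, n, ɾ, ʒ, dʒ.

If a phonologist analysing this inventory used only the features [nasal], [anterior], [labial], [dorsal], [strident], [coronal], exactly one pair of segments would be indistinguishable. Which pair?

Both /dʒ/ and /ʒ/ are [−nasal], [−anterior], [−labial], [−dorsal], [+strident], [+coronal]. Since the list omits [continuant] — which does distinguish the voiced postalveolar affricate from the voiced postalveolar fricative — this pair collapses; all other pairs remain distinct.

dʒ, ʒ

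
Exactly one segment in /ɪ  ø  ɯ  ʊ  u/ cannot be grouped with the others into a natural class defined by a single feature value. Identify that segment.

ø

/u, ʊ, ɪ, ɯ/ are all [+high], but /ø/ (mid front rounded tense vowel) is [-high]. No other single segment can be removed to leave a set sharing one feature value that the removed segment lacks, so /ø/ is the odd one out.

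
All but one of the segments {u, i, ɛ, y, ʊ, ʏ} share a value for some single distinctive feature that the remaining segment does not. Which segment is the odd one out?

ɛ

[high] groups all but one: /i, ʊ, ʏ, y, u/ share [+high] while /ɛ/ (mid front unrounded lax vowel) alone is [−high]. Removing any other segment would not leave a single-feature class that excludes it.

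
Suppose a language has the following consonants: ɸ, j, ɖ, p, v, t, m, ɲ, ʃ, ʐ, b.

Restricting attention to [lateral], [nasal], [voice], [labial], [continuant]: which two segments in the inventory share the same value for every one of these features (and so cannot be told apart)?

ʐ, j

On the given features, /ʐ/ and /j/ have an identical profile: [-lateral], [-nasal], [+voice], [-labial], [+continuant]. No other two segments in the inventory coincide on all 5 features. (They do differ in [sonorant], [strident] and [dorsal], which are not among the given features.)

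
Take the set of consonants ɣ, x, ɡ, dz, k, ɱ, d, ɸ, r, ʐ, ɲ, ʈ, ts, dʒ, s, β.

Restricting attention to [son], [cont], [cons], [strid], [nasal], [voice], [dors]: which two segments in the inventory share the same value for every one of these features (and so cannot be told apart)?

dz, dʒ

Both /dz/ and /dʒ/ are [-sonorant], [-continuant], [+consonantal], [+strident], [-nasal], [+voice], [-dorsal]. Since the list omits [anterior] and [distributed] — which do distinguish the voiced alveolar affricate from the voiced postalveolar affricate — this pair collapses; all other pairs remain distinct.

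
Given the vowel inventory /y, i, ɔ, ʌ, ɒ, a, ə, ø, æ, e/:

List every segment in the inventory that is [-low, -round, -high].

Checking each segment against [-low], [-round], [-high]: /ʌ/ (mid back unrounded lax vowel), /ə/ (mid central vowel (schwa)), /e/ (mid front unrounded tense vowel) satisfy every feature; every other segment in the inventory fails at least one.

ʌ, ə, e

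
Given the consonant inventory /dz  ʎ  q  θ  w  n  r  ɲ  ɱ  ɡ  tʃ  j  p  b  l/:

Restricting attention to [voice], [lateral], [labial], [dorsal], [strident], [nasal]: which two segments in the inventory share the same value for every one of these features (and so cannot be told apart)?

j, ɡ

/j/ (palatal glide) and /ɡ/ (voiced velar stop) are both [+voice], [-lateral], [-labial], [+dorsal], [-strident], [-nasal], so none of the listed features separates them. (They do differ in [sonorant], [continuant] and [back], which are not among the given features.) Every other pair in the inventory differs on at least one listed feature.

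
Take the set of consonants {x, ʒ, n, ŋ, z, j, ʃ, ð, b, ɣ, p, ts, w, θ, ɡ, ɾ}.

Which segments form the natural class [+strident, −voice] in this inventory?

The [+strident] segments are /ʒ, z, ʃ, ts/.
Intersecting with [−voice] leaves /ʃ, ts/.

ʃ, ts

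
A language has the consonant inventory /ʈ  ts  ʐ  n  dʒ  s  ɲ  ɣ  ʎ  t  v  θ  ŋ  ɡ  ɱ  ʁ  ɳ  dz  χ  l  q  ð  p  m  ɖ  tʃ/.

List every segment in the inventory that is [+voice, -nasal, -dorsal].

First, the [+voice] segments are /ʐ, n, dʒ, ɲ, ɣ, ʎ, v, ŋ, ɡ, ɱ, ʁ, ɳ, dz, l, ð, m, ɖ/.
Then [-nasal] gives /ʐ, dʒ, ɣ, ʎ, v, ɡ, ʁ, dz, l, ð, ɖ/.
Of those, [-dorsal] leaves /ʐ, dʒ, v, dz, l, ð, ɖ/.

ʐ, dʒ, v, dz, l, ð, ɖ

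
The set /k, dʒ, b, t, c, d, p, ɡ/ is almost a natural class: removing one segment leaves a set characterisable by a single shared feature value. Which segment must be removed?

dʒ

The remaining segments after removing /dʒ/ share [−delayed release]; /dʒ/ (voiced postalveolar affricate) is [+delayed release]. For every other candidate removal, the leftover set fails to share any single feature value that the removed segment lacks.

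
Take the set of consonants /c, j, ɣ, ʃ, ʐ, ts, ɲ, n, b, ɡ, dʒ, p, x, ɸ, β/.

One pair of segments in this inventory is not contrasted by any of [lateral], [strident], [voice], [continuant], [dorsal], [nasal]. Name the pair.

j, ɣ

/j/ (palatal glide) and /ɣ/ (voiced velar fricative) are both [−lateral], [−strident], [+voice], [+continuant], [+dorsal], [−nasal], so none of the listed features separates them. (They do differ in [sonorant] and [back], which are not among the given features.) Every other pair in the inventory differs on at least one listed feature.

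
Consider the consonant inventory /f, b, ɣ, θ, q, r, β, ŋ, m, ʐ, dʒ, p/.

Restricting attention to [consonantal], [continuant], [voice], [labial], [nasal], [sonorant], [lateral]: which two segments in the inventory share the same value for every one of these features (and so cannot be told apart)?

ʐ, ɣ

/ʐ/ (voiced retroflex fricative) and /ɣ/ (voiced velar fricative) are both [+consonantal], [+continuant], [+voice], [−labial], [−nasal], [−sonorant], [−lateral], so none of the listed features separates them. (They do differ in [strident], [coronal] and [dorsal], which are not among the given features.) Every other pair in the inventory differs on at least one listed feature.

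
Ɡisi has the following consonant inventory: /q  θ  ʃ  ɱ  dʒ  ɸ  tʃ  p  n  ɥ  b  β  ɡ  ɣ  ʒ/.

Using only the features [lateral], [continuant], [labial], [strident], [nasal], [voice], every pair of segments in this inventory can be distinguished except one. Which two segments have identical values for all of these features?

ɥ, β

Both /ɥ/ and /β/ are [-lateral], [+continuant], [+labial], [-strident], [-nasal], [+voice]. Since the list omits [sonorant], [round] and [dorsal] — which do distinguish the labial-palatal glide from the voiced bilabial fricative — this pair collapses; all other pairs remain distinct.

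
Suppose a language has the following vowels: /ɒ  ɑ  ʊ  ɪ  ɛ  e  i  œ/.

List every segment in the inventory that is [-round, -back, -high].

ɛ, e

Checking each segment against [-round], [-back], [-high]: /ɛ/ (mid front unrounded lax vowel), /e/ (mid front unrounded tense vowel) satisfy every feature; every other segment in the inventory fails at least one.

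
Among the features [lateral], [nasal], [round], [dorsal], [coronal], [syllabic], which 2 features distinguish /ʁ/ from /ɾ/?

/ʁ/ is the voiced uvular fricative and /ɾ/ is the alveolar tap. Both are [−lateral], [−nasal], [−round], [−syllabic]. /ʁ/ is [−coronal] while /ɾ/ is [+coronal]; /ʁ/ is [+dorsal] while /ɾ/ is [−dorsal], so the distinguishing features are [coronal], [dorsal].

[coronal], [dorsal]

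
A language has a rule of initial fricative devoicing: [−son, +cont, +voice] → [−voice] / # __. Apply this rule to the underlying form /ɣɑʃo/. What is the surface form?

[xɑʃo]

/ɣ/ satisfies [−son, +cont, +voice] and sits in # __. The [−voice] counterpart of the voiced velar fricative is /x/. Other segments in /ɣɑʃo/ either fail the structural description or are not in the environment, so the surface form is [xɑʃo].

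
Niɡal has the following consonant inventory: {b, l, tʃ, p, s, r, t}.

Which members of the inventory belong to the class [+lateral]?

l

The [+lateral] segments here are /l/; the remaining /b, tʃ, p, s, r, t/ are [−lateral].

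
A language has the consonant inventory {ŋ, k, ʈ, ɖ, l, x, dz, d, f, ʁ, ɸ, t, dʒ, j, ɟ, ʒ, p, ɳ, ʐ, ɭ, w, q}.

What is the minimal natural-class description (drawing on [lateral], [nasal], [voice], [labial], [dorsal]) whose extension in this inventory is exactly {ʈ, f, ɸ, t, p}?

[−voice, −dorsal]

The class [−voice], [−dorsal] has exactly /ʈ, f, ɸ, t, p/ as its extension in this inventory. No smaller conjunction from the listed features achieves this: [−dorsal] alone would also admit /ɖ, l, dz, d, …/; [−voice] alone would also admit /k, x, q/; and checking the remaining single features turns up none with this extension.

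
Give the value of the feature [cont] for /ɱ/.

/ɱ/ is the labiodental nasal, hence [−continuant].

[−continuant]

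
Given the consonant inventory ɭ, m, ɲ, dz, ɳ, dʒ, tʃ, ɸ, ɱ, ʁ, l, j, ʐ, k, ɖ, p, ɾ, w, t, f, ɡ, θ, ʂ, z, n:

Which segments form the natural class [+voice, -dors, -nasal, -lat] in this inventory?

dz, dʒ, ʐ, ɖ, ɾ, z

The [+voice] segments are /ɭ, m, ɲ, dz, ɳ, dʒ, ɱ, ʁ, l, j, ʐ, ɖ, ɾ, w, ɡ, z, n/.
Within that set, [-dorsal] gives /ɭ, m, dz, ɳ, dʒ, ɱ, l, ʐ, ɖ, ɾ, z, n/.
Of those, [-nasal] gives /ɭ, dz, dʒ, l, ʐ, ɖ, ɾ, z/.
Within that set, [-lateral] leaves /dz, dʒ, ʐ, ɖ, ɾ, z/.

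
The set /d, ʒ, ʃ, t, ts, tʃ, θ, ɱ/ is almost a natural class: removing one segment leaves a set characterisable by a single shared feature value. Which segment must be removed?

ɱ

/θ, tʃ, ʒ, t, ts, d, ʃ/ are all [−sonorant], but /ɱ/ (labiodental nasal) is [+sonorant]. No other single segment can be removed to leave a set sharing one feature value that the removed segment lacks, so /ɱ/ is the odd one out.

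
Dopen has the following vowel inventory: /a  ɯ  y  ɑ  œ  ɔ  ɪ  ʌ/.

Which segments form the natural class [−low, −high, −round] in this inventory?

ʌ

Among the inventory, the [−low] segments are /ɯ, y, œ, ɔ, ɪ, ʌ/.
Then [−high] gives /œ, ɔ, ʌ/.
Within that set, [−round] leaves /ʌ/.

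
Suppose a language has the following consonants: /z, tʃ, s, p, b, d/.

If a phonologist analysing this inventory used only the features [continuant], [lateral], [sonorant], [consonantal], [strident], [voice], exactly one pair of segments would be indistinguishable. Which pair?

On the given features, /d/ and /b/ have an identical profile: [−continuant], [−lateral], [−sonorant], [+consonantal], [−strident], [+voice]. No other two segments in the inventory coincide on all 6 features. (They do differ in [labial] and [coronal], which are not among the given features.)

d, b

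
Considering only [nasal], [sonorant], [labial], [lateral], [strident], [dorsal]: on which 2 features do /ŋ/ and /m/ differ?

[labial], [dorsal]

/ŋ/ is the velar nasal and /m/ is the bilabial nasal. Both are [+nasal], [+sonorant], [−lateral], [−strident]. /ŋ/ is [−labial] while /m/ is [+labial]; /ŋ/ is [+dorsal] while /m/ is [−dorsal], so the distinguishing features are [labial], [dorsal].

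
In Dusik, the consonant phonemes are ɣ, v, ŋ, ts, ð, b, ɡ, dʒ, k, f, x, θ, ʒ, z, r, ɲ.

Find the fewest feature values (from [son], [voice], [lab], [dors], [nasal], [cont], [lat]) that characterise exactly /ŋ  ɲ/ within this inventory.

[+nasal]

Every target segment is [+nasal] and no other inventory member is, so one feature is enough.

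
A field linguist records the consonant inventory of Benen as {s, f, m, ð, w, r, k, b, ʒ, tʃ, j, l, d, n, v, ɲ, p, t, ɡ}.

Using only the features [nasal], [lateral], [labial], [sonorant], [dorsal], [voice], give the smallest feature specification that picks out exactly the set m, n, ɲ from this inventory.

Every target segment is [+nasal] and no other inventory member is, so one feature is enough.

[+nasal]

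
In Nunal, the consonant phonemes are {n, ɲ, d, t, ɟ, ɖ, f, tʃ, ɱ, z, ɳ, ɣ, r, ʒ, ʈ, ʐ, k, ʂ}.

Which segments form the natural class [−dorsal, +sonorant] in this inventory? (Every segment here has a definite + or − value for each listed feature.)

Checking each segment against [−dorsal], [+sonorant]: /n/ (alveolar nasal), /ɱ/ (labiodental nasal), /ɳ/ (retroflex nasal), /r/ (alveolar trill) satisfy every feature; every other segment in the inventory fails at least one.

n, ɱ, ɳ, r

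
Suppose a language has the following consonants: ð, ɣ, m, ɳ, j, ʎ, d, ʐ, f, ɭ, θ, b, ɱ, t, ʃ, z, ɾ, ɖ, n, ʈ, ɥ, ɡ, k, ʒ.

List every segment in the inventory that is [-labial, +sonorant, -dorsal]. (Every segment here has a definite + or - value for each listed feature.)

ɳ, ɭ, ɾ, n

Eliminate segments failing any feature: /ð, ɣ, d, ʐ, θ, t, ʃ, z, ɖ, ʈ, ɡ, k, ʒ/ are [-sonorant]; /m, f, b, ɱ, ɥ/ are [+labial]; /j, ʎ/ are [+dorsal]. The remaining /ɳ, ɭ, ɾ, n/ satisfy [-labial], [+sonorant], [-dorsal].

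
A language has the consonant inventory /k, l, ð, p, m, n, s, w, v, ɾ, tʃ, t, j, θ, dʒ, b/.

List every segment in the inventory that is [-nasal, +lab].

First, the [-nasal] segments are /k, l, ð, p, s, w, v, ɾ, tʃ, t, j, θ, dʒ, b/.
Then [+labial] leaves /p, w, v, b/.

p, w, v, b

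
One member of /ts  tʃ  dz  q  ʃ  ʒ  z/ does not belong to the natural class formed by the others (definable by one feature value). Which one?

/z, tʃ, ts, ʒ, dz, ʃ/ are all [+strident], but /q/ (voiceless uvular stop) is [−strident]. No other single segment can be removed to leave a set sharing one feature value that the removed segment lacks, so /q/ is the odd one out.

q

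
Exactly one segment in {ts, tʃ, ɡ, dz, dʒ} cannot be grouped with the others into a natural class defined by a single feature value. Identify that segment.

ɡ

/tʃ, ts, dz, dʒ/ are all [+delayed release], but /ɡ/ (voiced velar stop) is [−delayed release]. No other single segment can be removed to leave a set sharing one feature value that the removed segment lacks, so /ɡ/ is the odd one out.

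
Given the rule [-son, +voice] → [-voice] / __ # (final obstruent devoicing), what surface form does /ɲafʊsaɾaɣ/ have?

The only segment in the rule's environment that also matches [-son, +voice] is /ɣ/. Applying [-voice] turns the voiced velar fricative into /x/ (voiceless velar fricative), giving [ɲafʊsaɾax].

[ɲafʊsaɾax]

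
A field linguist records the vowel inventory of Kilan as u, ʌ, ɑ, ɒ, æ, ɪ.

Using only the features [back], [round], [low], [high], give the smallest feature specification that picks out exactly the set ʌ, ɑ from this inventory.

/ʌ, ɑ/ are all [+back], [-round], and no other segment in the inventory matches both values. Dropping any one of them over-generates: [-round] alone would also admit /æ, ɪ/; [+back] alone would also admit /u, ɒ/. No other single listed feature picks out exactly this set either, so fewer than two features will not do.

[+back, -round]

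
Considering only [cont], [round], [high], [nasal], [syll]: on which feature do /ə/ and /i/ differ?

The two segments share [+continuant], [-round], [-nasal], [+syllabic]. The only feature from the list on which they differ: /ə/ is [-high] while /i/ is [+high].

[high]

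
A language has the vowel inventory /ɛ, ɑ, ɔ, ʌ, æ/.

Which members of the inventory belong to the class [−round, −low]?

ɛ, ʌ

Eliminate segments failing any feature: /ɑ, æ/ are [+low]; /ɔ/ is [+round]. The remaining /ɛ, ʌ/ satisfy [−round], [−low].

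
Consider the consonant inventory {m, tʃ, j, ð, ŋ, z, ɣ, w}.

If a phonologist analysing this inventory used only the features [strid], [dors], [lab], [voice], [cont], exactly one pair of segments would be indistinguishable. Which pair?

Both /j/ and /ɣ/ are [−strident], [+dorsal], [−labial], [+voice], [+continuant]. Since the list omits [sonorant] and [back] — which do distinguish the palatal glide from the voiced velar fricative — this pair collapses; all other pairs remain distinct.

j, ɣ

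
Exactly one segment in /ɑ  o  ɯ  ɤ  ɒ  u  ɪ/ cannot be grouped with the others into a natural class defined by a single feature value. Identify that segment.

ɪ

The remaining segments after removing /ɪ/ share [+back]; /ɪ/ (high front unrounded lax vowel) is [-back]. For every other candidate removal, the leftover set fails to share any single feature value that the removed segment lacks.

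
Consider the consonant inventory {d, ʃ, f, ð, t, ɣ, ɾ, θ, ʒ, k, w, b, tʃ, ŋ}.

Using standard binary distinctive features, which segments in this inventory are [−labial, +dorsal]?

Checking each segment against [−labial], [+dorsal]: /ɣ/ (voiced velar fricative), /k/ (voiceless velar stop), /ŋ/ (velar nasal) satisfy every feature; every other segment in the inventory fails at least one.

ɣ, k, ŋ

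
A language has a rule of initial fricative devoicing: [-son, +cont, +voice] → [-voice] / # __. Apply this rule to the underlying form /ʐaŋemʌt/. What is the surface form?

[ʂaŋemʌt]

The only segment in the rule's environment that also matches [-son, +cont, +voice] is /ʐ/. Applying [-voice] turns the voiced retroflex fricative into /ʂ/ (voiceless retroflex fricative), giving [ʂaŋemʌt].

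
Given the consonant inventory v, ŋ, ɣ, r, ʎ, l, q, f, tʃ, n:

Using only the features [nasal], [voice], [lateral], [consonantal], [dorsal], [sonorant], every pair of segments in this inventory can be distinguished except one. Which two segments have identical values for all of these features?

f, tʃ

Both /f/ and /tʃ/ are [-nasal], [-voice], [-lateral], [+consonantal], [-dorsal], [-sonorant]. Since the list omits [continuant], [labial] and [coronal] — which do distinguish the voiceless labiodental fricative from the voiceless postalveolar affricate — this pair collapses; all other pairs remain distinct.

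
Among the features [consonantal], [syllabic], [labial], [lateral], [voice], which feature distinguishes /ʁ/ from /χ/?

[voice]

The two segments share [+consonantal], [-syllabic], [-labial], [-lateral]. The only feature from the list on which they differ: /ʁ/ is [+voice] while /χ/ is [-voice].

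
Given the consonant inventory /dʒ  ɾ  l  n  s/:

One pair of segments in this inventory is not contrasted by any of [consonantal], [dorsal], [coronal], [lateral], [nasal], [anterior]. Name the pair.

Both /s/ and /ɾ/ are [+consonantal], [-dorsal], [+coronal], [-lateral], [-nasal], [+anterior]. Since the list omits [sonorant], [voice] and [strident] — which do distinguish the voiceless alveolar fricative from the alveolar tap — this pair collapses; all other pairs remain distinct.

s, ɾ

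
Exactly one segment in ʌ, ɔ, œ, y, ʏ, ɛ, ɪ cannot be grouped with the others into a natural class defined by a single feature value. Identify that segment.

The remaining segments after removing /y/ share [−tense]; /y/ (high front rounded tense vowel) is [+tense]. For every other candidate removal, the leftover set fails to share any single feature value that the removed segment lacks.

y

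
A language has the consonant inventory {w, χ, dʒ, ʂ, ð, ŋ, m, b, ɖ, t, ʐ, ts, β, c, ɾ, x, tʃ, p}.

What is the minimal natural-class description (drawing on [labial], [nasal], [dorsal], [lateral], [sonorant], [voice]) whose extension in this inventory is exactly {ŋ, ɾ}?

Every target segment is [+sonorant], [-labial]; each remaining inventory member fails at least one of these. Each conjunct is needed — [-labial] alone would also admit /χ, dʒ, ʂ, ð, …/; [+sonorant] alone would also admit /w, m/ — and no other single listed feature has exactly this extension, so two is the minimum.

[+sonorant, -labial]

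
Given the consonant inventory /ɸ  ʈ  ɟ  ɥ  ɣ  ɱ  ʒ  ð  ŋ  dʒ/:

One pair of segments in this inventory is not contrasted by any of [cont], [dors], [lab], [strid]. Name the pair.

Both /ŋ/ and /ɟ/ are [−continuant], [+dorsal], [−labial], [−strident]. Since the list omits [sonorant], [nasal] and [back] — which do distinguish the velar nasal from the voiced palatal stop — this pair collapses; all other pairs remain distinct.

ŋ, ɟ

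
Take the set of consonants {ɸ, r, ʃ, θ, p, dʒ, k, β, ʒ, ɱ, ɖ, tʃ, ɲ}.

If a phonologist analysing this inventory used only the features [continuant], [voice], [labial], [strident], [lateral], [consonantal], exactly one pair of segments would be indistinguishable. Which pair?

ɖ, ɲ

Both /ɖ/ and /ɲ/ are [−continuant], [+voice], [−labial], [−strident], [−lateral], [+consonantal]. Since the list omits [sonorant], [nasal] and [dorsal] — which do distinguish the voiced retroflex stop from the palatal nasal — this pair collapses; all other pairs remain distinct.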